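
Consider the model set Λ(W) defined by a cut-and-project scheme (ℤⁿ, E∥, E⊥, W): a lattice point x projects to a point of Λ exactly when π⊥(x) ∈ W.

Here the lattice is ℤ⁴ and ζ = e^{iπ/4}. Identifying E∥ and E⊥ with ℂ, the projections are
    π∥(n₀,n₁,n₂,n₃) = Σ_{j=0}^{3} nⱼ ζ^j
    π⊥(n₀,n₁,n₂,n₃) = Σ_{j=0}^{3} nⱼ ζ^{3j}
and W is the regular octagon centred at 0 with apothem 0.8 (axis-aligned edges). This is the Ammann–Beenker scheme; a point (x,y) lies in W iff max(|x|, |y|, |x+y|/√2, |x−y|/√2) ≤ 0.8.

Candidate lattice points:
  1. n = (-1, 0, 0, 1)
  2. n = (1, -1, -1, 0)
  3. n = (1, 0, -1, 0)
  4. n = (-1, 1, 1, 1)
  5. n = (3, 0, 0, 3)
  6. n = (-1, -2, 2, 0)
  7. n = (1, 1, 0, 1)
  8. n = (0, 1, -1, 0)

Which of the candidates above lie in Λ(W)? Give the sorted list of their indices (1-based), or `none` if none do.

1

Internal map: ζ^{3j} for j=0..3 gives (1,0), (−√2/2,√2/2), (0,−1), (√2/2,√2/2).
#1 (-1, 0, 0, 1): internal (-0.29289, 0.70711); octagon support 0.70711 vs apothem 0.8 → ∈ W
#2 (1, -1, -1, 0): internal (1.70711, 0.29289); octagon support 1.70711 vs apothem 0.8 → ∉ W
#3 (1, 0, -1, 0): internal (1.00000, 1.00000); octagon support 1.41421 vs apothem 0.8 → ∉ W
#4 (-1, 1, 1, 1): internal (-1.00000, 0.41421); octagon support 1.00000 vs apothem 0.8 → ∉ W
#5 (3, 0, 0, 3): internal (5.12132, 2.12132); octagon support 5.12132 vs apothem 0.8 → ∉ W
#6 (-1, -2, 2, 0): internal (0.41421, -3.41421); octagon support 3.41421 vs apothem 0.8 → ∉ W
#7 (1, 1, 0, 1): internal (1.00000, 1.41421); octagon support 1.70711 vs apothem 0.8 → ∉ W
#8 (0, 1, -1, 0): internal (-0.70711, 1.70711); octagon support 1.70711 vs apothem 0.8 → ∉ W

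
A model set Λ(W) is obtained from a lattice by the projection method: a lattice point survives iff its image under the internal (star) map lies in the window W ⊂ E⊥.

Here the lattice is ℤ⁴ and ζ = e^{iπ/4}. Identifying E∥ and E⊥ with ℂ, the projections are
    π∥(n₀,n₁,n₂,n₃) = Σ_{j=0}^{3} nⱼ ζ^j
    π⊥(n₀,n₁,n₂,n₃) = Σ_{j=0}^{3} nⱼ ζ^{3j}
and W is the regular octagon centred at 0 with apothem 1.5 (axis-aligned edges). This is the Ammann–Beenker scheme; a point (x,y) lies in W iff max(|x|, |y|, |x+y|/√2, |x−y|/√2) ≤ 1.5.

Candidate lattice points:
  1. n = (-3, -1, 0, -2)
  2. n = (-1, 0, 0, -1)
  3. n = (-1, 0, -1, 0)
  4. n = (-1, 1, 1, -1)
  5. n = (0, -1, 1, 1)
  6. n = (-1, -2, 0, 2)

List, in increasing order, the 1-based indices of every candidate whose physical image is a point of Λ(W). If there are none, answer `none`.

3

With ζ = e^{iπ/4} the internal vectors are ζ^0,ζ^3,ζ^6,ζ^9.
candidate 1: n = (-3, -1, 0, -2) → π⊥ ≈ (-3.7071, -2.1213); max(|x|,|y|,|x±y|/√2) = 4.1213 > 1.5 ⇒ ∉ W
candidate 2: n = (-1, 0, 0, -1) → π⊥ ≈ (-1.7071, -0.7071); max(|x|,|y|,|x±y|/√2) = 1.7071 > 1.5 ⇒ ∉ W
candidate 3: n = (-1, 0, -1, 0) → π⊥ ≈ (-1.0000, +1.0000); max(|x|,|y|,|x±y|/√2) = 1.4142 ≤ 1.5 ⇒ ∈ W
candidate 4: n = (-1, 1, 1, -1) → π⊥ ≈ (-2.4142, -1.0000); max(|x|,|y|,|x±y|/√2) = 2.4142 > 1.5 ⇒ ∉ W
candidate 5: n = (0, -1, 1, 1) → π⊥ ≈ (+1.4142, -1.0000); max(|x|,|y|,|x±y|/√2) = 1.7071 > 1.5 ⇒ ∉ W
candidate 6: n = (-1, -2, 0, 2) → π⊥ ≈ (+1.8284, +0.0000); max(|x|,|y|,|x±y|/√2) = 1.8284 > 1.5 ⇒ ∉ W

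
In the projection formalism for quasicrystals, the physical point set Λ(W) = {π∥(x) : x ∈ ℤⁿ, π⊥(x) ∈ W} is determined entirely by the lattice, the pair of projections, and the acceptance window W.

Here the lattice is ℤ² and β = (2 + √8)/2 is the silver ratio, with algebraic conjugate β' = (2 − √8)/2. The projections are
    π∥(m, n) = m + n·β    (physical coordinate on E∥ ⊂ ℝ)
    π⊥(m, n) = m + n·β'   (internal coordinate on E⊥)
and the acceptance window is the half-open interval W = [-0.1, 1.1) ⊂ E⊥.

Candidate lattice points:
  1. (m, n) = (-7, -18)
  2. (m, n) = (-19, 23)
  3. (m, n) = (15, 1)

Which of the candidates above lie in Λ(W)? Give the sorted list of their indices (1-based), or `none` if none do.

Numerically β ≈ 2.41421 and β' = −1/β ≈ -0.41421.
candidate 1: (m,n)=(-7,-18) → π∥ = -7-18·β ≈ -50.45584, π⊥ = -7-18·β' ≈ 0.45584 ∈ [-0.1, 1.1) ⇒ IN Λ
candidate 2: (m,n)=(-19,23) → π∥ = -19+23·β ≈ 36.52691, π⊥ = -19+23·β' ≈ -28.52691 ∉ [-0.1, 1.1) ⇒ out
candidate 3: (m,n)=(15,1) → π∥ = 15+1·β ≈ 17.41421, π⊥ = 15+1·β' ≈ 14.58579 ∉ [-0.1, 1.1) ⇒ out

1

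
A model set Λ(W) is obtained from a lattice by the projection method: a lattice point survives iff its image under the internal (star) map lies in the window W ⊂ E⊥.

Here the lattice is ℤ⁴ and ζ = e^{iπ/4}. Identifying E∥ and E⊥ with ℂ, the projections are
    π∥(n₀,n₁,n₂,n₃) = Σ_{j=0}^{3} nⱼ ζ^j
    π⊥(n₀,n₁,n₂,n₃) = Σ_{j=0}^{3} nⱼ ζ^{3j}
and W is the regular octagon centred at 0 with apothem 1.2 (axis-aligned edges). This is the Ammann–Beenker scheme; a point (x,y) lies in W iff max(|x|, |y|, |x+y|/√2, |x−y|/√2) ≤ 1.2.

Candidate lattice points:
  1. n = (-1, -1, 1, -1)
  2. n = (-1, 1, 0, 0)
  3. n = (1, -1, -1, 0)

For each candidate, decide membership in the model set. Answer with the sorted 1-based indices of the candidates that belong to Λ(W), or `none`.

none

π⊥(n) = n₀ + n₁ζ³ + n₂ζ⁶ + n₃ζ⁹ where ζ = e^{iπ/4}.
#1 (-1, -1, 1, -1): internal (-1.000000, -2.414214); octagon support 2.414214 vs apothem 1.2 → ∉ W
#2 (-1, 1, 0, 0): internal (-1.707107, 0.707107); octagon support 1.707107 vs apothem 1.2 → ∉ W
#3 (1, -1, -1, 0): internal (1.707107, 0.292893); octagon support 1.707107 vs apothem 1.2 → ∉ W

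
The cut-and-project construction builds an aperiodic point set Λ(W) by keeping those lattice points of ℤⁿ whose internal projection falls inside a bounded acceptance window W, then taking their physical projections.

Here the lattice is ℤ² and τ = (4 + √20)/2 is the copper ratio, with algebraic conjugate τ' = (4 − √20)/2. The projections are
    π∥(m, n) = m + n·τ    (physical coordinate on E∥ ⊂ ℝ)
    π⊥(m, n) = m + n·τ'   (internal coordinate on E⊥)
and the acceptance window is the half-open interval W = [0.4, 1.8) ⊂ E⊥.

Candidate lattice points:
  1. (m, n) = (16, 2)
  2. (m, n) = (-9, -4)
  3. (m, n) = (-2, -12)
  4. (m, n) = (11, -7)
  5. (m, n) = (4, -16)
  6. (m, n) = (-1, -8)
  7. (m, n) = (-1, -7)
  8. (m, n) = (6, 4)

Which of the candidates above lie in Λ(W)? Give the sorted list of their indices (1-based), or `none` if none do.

Compute τ' = (4−√20)/2 = -0.2361, so π⊥(m,n) = m -0.2361·n.
candidate 1: (m,n)=(16,2) → π∥ = 16+2·τ ≈ 24.4721, π⊥ = 16+2·τ' ≈ 15.5279 ∉ [0.4, 1.8) ⇒ out
candidate 2: (m,n)=(-9,-4) → π∥ = -9-4·τ ≈ -25.9443, π⊥ = -9-4·τ' ≈ -8.0557 ∉ [0.4, 1.8) ⇒ out
candidate 3: (m,n)=(-2,-12) → π∥ = -2-12·τ ≈ -52.8328, π⊥ = -2-12·τ' ≈ 0.8328 ∈ [0.4, 1.8) ⇒ IN Λ
candidate 4: (m,n)=(11,-7) → π∥ = 11-7·τ ≈ -18.6525, π⊥ = 11-7·τ' ≈ 12.6525 ∉ [0.4, 1.8) ⇒ out
candidate 5: (m,n)=(4,-16) → π∥ = 4-16·τ ≈ -63.7771, π⊥ = 4-16·τ' ≈ 7.7771 ∉ [0.4, 1.8) ⇒ out
candidate 6: (m,n)=(-1,-8) → π∥ = -1-8·τ ≈ -34.8885, π⊥ = -1-8·τ' ≈ 0.8885 ∈ [0.4, 1.8) ⇒ IN Λ
candidate 7: (m,n)=(-1,-7) → π∥ = -1-7·τ ≈ -30.6525, π⊥ = -1-7·τ' ≈ 0.6525 ∈ [0.4, 1.8) ⇒ IN Λ
candidate 8: (m,n)=(6,4) → π∥ = 6+4·τ ≈ 22.9443, π⊥ = 6+4·τ' ≈ 5.0557 ∉ [0.4, 1.8) ⇒ out

3, 6, 7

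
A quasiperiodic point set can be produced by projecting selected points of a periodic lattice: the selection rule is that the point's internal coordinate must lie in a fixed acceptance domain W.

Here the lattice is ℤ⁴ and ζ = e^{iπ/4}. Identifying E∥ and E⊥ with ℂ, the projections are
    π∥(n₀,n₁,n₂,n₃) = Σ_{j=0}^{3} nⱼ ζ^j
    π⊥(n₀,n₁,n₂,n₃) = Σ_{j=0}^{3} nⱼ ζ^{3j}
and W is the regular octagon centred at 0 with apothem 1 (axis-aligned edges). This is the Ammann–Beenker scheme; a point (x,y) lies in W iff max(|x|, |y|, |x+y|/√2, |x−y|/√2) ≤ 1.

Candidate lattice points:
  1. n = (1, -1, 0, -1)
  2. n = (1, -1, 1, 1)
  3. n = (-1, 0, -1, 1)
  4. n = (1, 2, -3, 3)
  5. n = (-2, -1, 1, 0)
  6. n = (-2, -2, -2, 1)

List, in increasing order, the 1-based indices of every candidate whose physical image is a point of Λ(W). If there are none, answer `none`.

none

Internal map: ζ^{3j} for j=0..3 gives (1,0), (−√2/2,√2/2), (0,−1), (√2/2,√2/2).
#1 (1, -1, 0, -1): internal (1.000000, -1.414214); octagon support 1.707107 vs apothem 1 → ∉ W
#2 (1, -1, 1, 1): internal (2.414214, -1.000000); octagon support 2.414214 vs apothem 1 → ∉ W
#3 (-1, 0, -1, 1): internal (-0.292893, 1.707107); octagon support 1.707107 vs apothem 1 → ∉ W
#4 (1, 2, -3, 3): internal (1.707107, 6.535534); octagon support 6.535534 vs apothem 1 → ∉ W
#5 (-2, -1, 1, 0): internal (-1.292893, -1.707107); octagon support 2.121320 vs apothem 1 → ∉ W
#6 (-2, -2, -2, 1): internal (0.121320, 1.292893); octagon support 1.292893 vs apothem 1 → ∉ W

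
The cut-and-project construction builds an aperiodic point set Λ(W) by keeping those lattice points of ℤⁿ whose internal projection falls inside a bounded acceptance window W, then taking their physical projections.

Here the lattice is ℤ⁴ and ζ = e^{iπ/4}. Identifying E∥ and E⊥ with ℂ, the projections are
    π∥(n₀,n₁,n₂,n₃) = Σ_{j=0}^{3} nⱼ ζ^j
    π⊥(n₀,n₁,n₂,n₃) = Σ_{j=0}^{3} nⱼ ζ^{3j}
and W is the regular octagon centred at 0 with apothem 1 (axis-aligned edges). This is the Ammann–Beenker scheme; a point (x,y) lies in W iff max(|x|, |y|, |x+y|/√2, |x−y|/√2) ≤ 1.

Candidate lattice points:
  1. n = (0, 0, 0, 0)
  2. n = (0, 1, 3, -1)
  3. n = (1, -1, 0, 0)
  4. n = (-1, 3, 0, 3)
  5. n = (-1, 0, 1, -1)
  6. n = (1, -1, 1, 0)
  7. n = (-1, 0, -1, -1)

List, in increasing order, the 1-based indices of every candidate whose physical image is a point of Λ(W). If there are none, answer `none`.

1

π⊥(n) = n₀ + n₁ζ³ + n₂ζ⁶ + n₃ζ⁹ where ζ = e^{iπ/4}.
candidate 1: n = (0, 0, 0, 0) → π⊥ ≈ (+0.0000, +0.0000); max(|x|,|y|,|x±y|/√2) = 0.0000 ≤ 1 ⇒ ∈ W
candidate 2: n = (0, 1, 3, -1) → π⊥ ≈ (-1.4142, -3.0000); max(|x|,|y|,|x±y|/√2) = 3.1213 > 1 ⇒ ∉ W
candidate 3: n = (1, -1, 0, 0) → π⊥ ≈ (+1.7071, -0.7071); max(|x|,|y|,|x±y|/√2) = 1.7071 > 1 ⇒ ∉ W
candidate 4: n = (-1, 3, 0, 3) → π⊥ ≈ (-1.0000, +4.2426); max(|x|,|y|,|x±y|/√2) = 4.2426 > 1 ⇒ ∉ W
candidate 5: n = (-1, 0, 1, -1) → π⊥ ≈ (-1.7071, -1.7071); max(|x|,|y|,|x±y|/√2) = 2.4142 > 1 ⇒ ∉ W
candidate 6: n = (1, -1, 1, 0) → π⊥ ≈ (+1.7071, -1.7071); max(|x|,|y|,|x±y|/√2) = 2.4142 > 1 ⇒ ∉ W
candidate 7: n = (-1, 0, -1, -1) → π⊥ ≈ (-1.7071, +0.2929); max(|x|,|y|,|x±y|/√2) = 1.7071 > 1 ⇒ ∉ W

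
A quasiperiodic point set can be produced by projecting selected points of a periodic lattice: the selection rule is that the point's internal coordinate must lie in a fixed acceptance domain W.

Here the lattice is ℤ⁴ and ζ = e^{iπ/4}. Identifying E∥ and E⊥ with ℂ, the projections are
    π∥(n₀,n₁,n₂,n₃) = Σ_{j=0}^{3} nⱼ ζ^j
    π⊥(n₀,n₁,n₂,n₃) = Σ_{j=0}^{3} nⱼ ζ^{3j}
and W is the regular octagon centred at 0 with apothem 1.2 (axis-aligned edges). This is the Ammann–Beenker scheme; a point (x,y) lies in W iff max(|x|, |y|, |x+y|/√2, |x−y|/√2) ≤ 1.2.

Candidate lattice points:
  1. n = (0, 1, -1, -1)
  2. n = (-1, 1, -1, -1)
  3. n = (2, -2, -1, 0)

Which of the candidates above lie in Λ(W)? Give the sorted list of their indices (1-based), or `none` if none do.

none

Internal map: ζ^{3j} for j=0..3 gives (1,0), (−√2/2,√2/2), (0,−1), (√2/2,√2/2).
candidate 1: n = (0, 1, -1, -1) → π⊥ ≈ (-1.41421, +1.00000); max(|x|,|y|,|x±y|/√2) = 1.70711 > 1.2 ⇒ ∉ W
candidate 2: n = (-1, 1, -1, -1) → π⊥ ≈ (-2.41421, +1.00000); max(|x|,|y|,|x±y|/√2) = 2.41421 > 1.2 ⇒ ∉ W
candidate 3: n = (2, -2, -1, 0) → π⊥ ≈ (+3.41421, -0.41421); max(|x|,|y|,|x±y|/√2) = 3.41421 > 1.2 ⇒ ∉ W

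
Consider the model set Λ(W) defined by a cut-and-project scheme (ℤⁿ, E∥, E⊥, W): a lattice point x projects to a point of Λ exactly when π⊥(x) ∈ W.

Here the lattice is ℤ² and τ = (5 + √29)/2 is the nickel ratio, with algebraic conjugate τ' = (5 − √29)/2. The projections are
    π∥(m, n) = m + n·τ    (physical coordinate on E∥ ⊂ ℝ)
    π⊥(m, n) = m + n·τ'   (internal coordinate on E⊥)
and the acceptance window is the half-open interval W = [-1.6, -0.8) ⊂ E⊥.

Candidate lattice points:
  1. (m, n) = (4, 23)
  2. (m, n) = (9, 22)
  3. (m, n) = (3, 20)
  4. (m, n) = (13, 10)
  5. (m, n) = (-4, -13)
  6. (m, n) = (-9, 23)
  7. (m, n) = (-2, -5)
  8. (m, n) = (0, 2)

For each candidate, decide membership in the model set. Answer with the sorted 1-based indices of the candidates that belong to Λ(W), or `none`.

τ' = (5−√29)/2 ≈ -0.1926.
candidate 1: (m,n)=(4,23) → π∥ = 4+23·τ ≈ 123.4294, π⊥ = 4+23·τ' ≈ -0.4294 ∉ [-1.6, -0.8) ⇒ out
candidate 2: (m,n)=(9,22) → π∥ = 9+22·τ ≈ 123.2368, π⊥ = 9+22·τ' ≈ 4.7632 ∉ [-1.6, -0.8) ⇒ out
candidate 3: (m,n)=(3,20) → π∥ = 3+20·τ ≈ 106.8516, π⊥ = 3+20·τ' ≈ -0.8516 ∈ [-1.6, -0.8) ⇒ IN Λ
candidate 4: (m,n)=(13,10) → π∥ = 13+10·τ ≈ 64.9258, π⊥ = 13+10·τ' ≈ 11.0742 ∉ [-1.6, -0.8) ⇒ out
candidate 5: (m,n)=(-4,-13) → π∥ = -4-13·τ ≈ -71.5036, π⊥ = -4-13·τ' ≈ -1.4964 ∈ [-1.6, -0.8) ⇒ IN Λ
candidate 6: (m,n)=(-9,23) → π∥ = -9+23·τ ≈ 110.4294, π⊥ = -9+23·τ' ≈ -13.4294 ∉ [-1.6, -0.8) ⇒ out
candidate 7: (m,n)=(-2,-5) → π∥ = -2-5·τ ≈ -27.9629, π⊥ = -2-5·τ' ≈ -1.0371 ∈ [-1.6, -0.8) ⇒ IN Λ
candidate 8: (m,n)=(0,2) → π∥ = 0+2·τ ≈ 10.3852, π⊥ = 0+2·τ' ≈ -0.3852 ∉ [-1.6, -0.8) ⇒ out

3, 5, 7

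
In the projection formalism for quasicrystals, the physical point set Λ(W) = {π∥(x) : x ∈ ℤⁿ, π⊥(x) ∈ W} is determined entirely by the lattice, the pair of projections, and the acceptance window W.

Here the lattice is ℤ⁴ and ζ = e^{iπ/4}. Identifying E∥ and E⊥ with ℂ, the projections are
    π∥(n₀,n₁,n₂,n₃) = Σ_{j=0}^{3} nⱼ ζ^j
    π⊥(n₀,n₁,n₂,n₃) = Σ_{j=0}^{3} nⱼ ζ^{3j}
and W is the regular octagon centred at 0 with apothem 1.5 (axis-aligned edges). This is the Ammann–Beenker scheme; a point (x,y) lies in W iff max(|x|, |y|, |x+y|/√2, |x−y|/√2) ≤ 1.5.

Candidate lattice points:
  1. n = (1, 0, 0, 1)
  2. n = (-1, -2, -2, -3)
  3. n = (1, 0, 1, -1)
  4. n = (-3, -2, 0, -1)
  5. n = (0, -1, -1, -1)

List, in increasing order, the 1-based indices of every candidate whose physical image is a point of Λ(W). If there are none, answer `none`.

With ζ = e^{iπ/4} the internal vectors are ζ^0,ζ^3,ζ^6,ζ^9.
candidate 1: n = (1, 0, 0, 1) → π⊥ ≈ (+1.7071, +0.7071); max(|x|,|y|,|x±y|/√2) = 1.7071 > 1.5 ⇒ ∉ W
candidate 2: n = (-1, -2, -2, -3) → π⊥ ≈ (-1.7071, -1.5355); max(|x|,|y|,|x±y|/√2) = 2.2929 > 1.5 ⇒ ∉ W
candidate 3: n = (1, 0, 1, -1) → π⊥ ≈ (+0.2929, -1.7071); max(|x|,|y|,|x±y|/√2) = 1.7071 > 1.5 ⇒ ∉ W
candidate 4: n = (-3, -2, 0, -1) → π⊥ ≈ (-2.2929, -2.1213); max(|x|,|y|,|x±y|/√2) = 3.1213 > 1.5 ⇒ ∉ W
candidate 5: n = (0, -1, -1, -1) → π⊥ ≈ (+0.0000, -0.4142); max(|x|,|y|,|x±y|/√2) = 0.4142 ≤ 1.5 ⇒ ∈ W

5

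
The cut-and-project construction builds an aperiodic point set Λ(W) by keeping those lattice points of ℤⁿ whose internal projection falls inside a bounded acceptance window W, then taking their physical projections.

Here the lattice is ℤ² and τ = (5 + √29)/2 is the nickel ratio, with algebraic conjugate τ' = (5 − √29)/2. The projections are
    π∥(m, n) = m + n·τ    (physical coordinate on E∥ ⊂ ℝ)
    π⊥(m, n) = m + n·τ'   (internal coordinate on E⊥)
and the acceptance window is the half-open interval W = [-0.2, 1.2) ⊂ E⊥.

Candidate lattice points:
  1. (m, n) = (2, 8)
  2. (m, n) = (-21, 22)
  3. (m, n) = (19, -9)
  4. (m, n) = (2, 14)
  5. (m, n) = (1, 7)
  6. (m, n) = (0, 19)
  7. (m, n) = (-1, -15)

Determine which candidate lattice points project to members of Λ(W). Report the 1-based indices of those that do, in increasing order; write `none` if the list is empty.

1

τ' = (5−√29)/2 ≈ -0.19258.
[1] lift (2,8): star map gives 0.45934; window check -0.2 ≤ 0.45934 < 1.2 is true → IN Λ
[2] lift (-21,22): star map gives -25.23681; window check -0.2 ≤ -25.23681 < 1.2 is false → out
[3] lift (19,-9): star map gives 20.73324; window check -0.2 ≤ 20.73324 < 1.2 is false → out
[4] lift (2,14): star map gives -0.69615; window check -0.2 ≤ -0.69615 < 1.2 is false → out
[5] lift (1,7): star map gives -0.34808; window check -0.2 ≤ -0.34808 < 1.2 is false → out
[6] lift (0,19): star map gives -3.65907; window check -0.2 ≤ -3.65907 < 1.2 is false → out
[7] lift (-1,-15): star map gives 1.88874; window check -0.2 ≤ 1.88874 < 1.2 is false → out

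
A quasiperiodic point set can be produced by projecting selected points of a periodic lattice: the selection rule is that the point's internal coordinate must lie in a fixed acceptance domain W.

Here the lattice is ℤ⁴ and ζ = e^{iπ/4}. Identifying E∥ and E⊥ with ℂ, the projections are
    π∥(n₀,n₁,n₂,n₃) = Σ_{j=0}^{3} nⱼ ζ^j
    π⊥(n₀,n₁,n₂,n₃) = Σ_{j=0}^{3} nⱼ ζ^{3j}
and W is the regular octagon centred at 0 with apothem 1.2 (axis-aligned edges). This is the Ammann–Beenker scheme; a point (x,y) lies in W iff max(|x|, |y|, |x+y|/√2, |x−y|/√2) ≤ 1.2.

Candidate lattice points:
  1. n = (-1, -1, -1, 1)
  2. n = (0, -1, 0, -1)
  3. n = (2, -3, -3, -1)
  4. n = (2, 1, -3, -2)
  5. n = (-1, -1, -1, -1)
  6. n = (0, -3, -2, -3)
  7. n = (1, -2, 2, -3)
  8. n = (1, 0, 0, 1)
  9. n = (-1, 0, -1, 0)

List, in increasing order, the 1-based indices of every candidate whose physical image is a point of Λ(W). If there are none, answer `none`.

1, 5

π⊥(n) = n₀ + n₁ζ³ + n₂ζ⁶ + n₃ζ⁹ where ζ = e^{iπ/4}.
candidate 1: n = (-1, -1, -1, 1) → π⊥ ≈ (+0.41421, +1.00000); max(|x|,|y|,|x±y|/√2) = 1.00000 ≤ 1.2 ⇒ ∈ W
candidate 2: n = (0, -1, 0, -1) → π⊥ ≈ (+0.00000, -1.41421); max(|x|,|y|,|x±y|/√2) = 1.41421 > 1.2 ⇒ ∉ W
candidate 3: n = (2, -3, -3, -1) → π⊥ ≈ (+3.41421, +0.17157); max(|x|,|y|,|x±y|/√2) = 3.41421 > 1.2 ⇒ ∉ W
candidate 4: n = (2, 1, -3, -2) → π⊥ ≈ (-0.12132, +2.29289); max(|x|,|y|,|x±y|/√2) = 2.29289 > 1.2 ⇒ ∉ W
candidate 5: n = (-1, -1, -1, -1) → π⊥ ≈ (-1.00000, -0.41421); max(|x|,|y|,|x±y|/√2) = 1.00000 ≤ 1.2 ⇒ ∈ W
candidate 6: n = (0, -3, -2, -3) → π⊥ ≈ (+0.00000, -2.24264); max(|x|,|y|,|x±y|/√2) = 2.24264 > 1.2 ⇒ ∉ W
candidate 7: n = (1, -2, 2, -3) → π⊥ ≈ (+0.29289, -5.53553); max(|x|,|y|,|x±y|/√2) = 5.53553 > 1.2 ⇒ ∉ W
candidate 8: n = (1, 0, 0, 1) → π⊥ ≈ (+1.70711, +0.70711); max(|x|,|y|,|x±y|/√2) = 1.70711 > 1.2 ⇒ ∉ W
candidate 9: n = (-1, 0, -1, 0) → π⊥ ≈ (-1.00000, +1.00000); max(|x|,|y|,|x±y|/√2) = 1.41421 > 1.2 ⇒ ∉ W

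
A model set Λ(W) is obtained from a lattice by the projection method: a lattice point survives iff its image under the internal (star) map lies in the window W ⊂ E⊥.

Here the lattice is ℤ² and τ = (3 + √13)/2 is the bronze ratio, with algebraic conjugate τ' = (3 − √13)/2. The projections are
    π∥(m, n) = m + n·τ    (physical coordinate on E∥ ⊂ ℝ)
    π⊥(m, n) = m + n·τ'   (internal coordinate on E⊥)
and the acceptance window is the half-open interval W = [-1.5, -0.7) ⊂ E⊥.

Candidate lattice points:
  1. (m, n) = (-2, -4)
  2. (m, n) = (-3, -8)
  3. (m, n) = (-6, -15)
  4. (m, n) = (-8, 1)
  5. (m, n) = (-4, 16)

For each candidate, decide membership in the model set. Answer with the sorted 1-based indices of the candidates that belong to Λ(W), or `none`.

1, 3

Numerically τ ≈ 3.302776 and τ' = −1/τ ≈ -0.302776.
candidate 1: (m,n)=(-2,-4) → π∥ = -2-4·τ ≈ -15.211103, π⊥ = -2-4·τ' ≈ -0.788897 ∈ [-1.5, -0.7) ⇒ IN Λ
candidate 2: (m,n)=(-3,-8) → π∥ = -3-8·τ ≈ -29.422205, π⊥ = -3-8·τ' ≈ -0.577795 ∉ [-1.5, -0.7) ⇒ out
candidate 3: (m,n)=(-6,-15) → π∥ = -6-15·τ ≈ -55.541635, π⊥ = -6-15·τ' ≈ -1.458365 ∈ [-1.5, -0.7) ⇒ IN Λ
candidate 4: (m,n)=(-8,1) → π∥ = -8+1·τ ≈ -4.697224, π⊥ = -8+1·τ' ≈ -8.302776 ∉ [-1.5, -0.7) ⇒ out
candidate 5: (m,n)=(-4,16) → π∥ = -4+16·τ ≈ 48.844410, π⊥ = -4+16·τ' ≈ -8.844410 ∉ [-1.5, -0.7) ⇒ out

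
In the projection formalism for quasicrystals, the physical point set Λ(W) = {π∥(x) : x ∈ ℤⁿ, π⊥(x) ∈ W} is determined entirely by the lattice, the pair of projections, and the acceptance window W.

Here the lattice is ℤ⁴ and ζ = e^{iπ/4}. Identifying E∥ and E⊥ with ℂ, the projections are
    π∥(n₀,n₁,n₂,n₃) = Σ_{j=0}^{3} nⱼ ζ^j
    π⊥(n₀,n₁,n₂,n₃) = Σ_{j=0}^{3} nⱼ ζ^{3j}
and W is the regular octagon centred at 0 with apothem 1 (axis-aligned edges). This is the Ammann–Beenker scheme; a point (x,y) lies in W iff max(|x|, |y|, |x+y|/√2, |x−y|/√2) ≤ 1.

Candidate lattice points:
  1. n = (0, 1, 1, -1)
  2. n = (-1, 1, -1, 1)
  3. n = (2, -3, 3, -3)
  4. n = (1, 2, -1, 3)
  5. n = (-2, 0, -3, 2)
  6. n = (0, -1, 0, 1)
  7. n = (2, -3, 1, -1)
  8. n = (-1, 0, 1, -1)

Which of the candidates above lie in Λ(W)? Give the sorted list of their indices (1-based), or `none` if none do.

With ζ = e^{iπ/4} the internal vectors are ζ^0,ζ^3,ζ^6,ζ^9.
#1 (0, 1, 1, -1): internal (-1.414214, -1.000000); octagon support 1.707107 vs apothem 1 → ∉ W
#2 (-1, 1, -1, 1): internal (-1.000000, 2.414214); octagon support 2.414214 vs apothem 1 → ∉ W
#3 (2, -3, 3, -3): internal (2.000000, -7.242641); octagon support 7.242641 vs apothem 1 → ∉ W
#4 (1, 2, -1, 3): internal (1.707107, 4.535534); octagon support 4.535534 vs apothem 1 → ∉ W
#5 (-2, 0, -3, 2): internal (-0.585786, 4.414214); octagon support 4.414214 vs apothem 1 → ∉ W
#6 (0, -1, 0, 1): internal (1.414214, 0.000000); octagon support 1.414214 vs apothem 1 → ∉ W
#7 (2, -3, 1, -1): internal (3.414214, -3.828427); octagon support 5.121320 vs apothem 1 → ∉ W
#8 (-1, 0, 1, -1): internal (-1.707107, -1.707107); octagon support 2.414214 vs apothem 1 → ∉ W

none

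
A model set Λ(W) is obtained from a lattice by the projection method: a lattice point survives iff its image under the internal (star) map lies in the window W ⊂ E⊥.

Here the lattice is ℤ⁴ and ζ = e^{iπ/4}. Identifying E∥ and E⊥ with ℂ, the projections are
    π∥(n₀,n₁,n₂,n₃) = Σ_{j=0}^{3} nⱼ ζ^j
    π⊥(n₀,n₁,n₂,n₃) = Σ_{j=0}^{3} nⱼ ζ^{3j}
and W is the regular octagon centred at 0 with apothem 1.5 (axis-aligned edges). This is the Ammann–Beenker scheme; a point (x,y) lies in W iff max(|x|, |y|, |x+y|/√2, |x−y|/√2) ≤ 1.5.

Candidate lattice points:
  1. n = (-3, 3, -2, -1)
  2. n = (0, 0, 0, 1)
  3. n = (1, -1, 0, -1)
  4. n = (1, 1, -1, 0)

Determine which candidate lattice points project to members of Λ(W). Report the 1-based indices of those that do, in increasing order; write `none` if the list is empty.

With ζ = e^{iπ/4} the internal vectors are ζ^0,ζ^3,ζ^6,ζ^9.
#1 (-3, 3, -2, -1): internal (-5.828427, 3.414214); octagon support 6.535534 vs apothem 1.5 → ∉ W
#2 (0, 0, 0, 1): internal (0.707107, 0.707107); octagon support 1.000000 vs apothem 1.5 → ∈ W
#3 (1, -1, 0, -1): internal (1.000000, -1.414214); octagon support 1.707107 vs apothem 1.5 → ∉ W
#4 (1, 1, -1, 0): internal (0.292893, 1.707107); octagon support 1.707107 vs apothem 1.5 → ∉ W

2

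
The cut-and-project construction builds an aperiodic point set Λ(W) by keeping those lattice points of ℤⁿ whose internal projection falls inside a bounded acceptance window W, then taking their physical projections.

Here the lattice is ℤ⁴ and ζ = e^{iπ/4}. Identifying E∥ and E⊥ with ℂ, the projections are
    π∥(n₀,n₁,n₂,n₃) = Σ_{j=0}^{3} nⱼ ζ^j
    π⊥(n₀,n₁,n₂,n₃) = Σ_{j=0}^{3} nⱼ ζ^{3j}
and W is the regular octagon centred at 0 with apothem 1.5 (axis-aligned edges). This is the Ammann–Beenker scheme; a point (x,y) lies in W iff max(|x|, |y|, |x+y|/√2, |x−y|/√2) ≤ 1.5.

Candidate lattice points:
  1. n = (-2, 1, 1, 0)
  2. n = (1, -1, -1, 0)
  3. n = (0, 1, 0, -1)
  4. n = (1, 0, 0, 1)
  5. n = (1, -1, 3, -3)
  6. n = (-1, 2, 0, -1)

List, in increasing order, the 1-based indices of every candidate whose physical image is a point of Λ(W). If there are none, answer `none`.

Internal map: ζ^{3j} for j=0..3 gives (1,0), (−√2/2,√2/2), (0,−1), (√2/2,√2/2).
candidate 1: n = (-2, 1, 1, 0) → π⊥ ≈ (-2.7071, -0.2929); max(|x|,|y|,|x±y|/√2) = 2.7071 > 1.5 ⇒ ∉ W
candidate 2: n = (1, -1, -1, 0) → π⊥ ≈ (+1.7071, +0.2929); max(|x|,|y|,|x±y|/√2) = 1.7071 > 1.5 ⇒ ∉ W
candidate 3: n = (0, 1, 0, -1) → π⊥ ≈ (-1.4142, +0.0000); max(|x|,|y|,|x±y|/√2) = 1.4142 ≤ 1.5 ⇒ ∈ W
candidate 4: n = (1, 0, 0, 1) → π⊥ ≈ (+1.7071, +0.7071); max(|x|,|y|,|x±y|/√2) = 1.7071 > 1.5 ⇒ ∉ W
candidate 5: n = (1, -1, 3, -3) → π⊥ ≈ (-0.4142, -5.8284); max(|x|,|y|,|x±y|/√2) = 5.8284 > 1.5 ⇒ ∉ W
candidate 6: n = (-1, 2, 0, -1) → π⊥ ≈ (-3.1213, +0.7071); max(|x|,|y|,|x±y|/√2) = 3.1213 > 1.5 ⇒ ∉ W

3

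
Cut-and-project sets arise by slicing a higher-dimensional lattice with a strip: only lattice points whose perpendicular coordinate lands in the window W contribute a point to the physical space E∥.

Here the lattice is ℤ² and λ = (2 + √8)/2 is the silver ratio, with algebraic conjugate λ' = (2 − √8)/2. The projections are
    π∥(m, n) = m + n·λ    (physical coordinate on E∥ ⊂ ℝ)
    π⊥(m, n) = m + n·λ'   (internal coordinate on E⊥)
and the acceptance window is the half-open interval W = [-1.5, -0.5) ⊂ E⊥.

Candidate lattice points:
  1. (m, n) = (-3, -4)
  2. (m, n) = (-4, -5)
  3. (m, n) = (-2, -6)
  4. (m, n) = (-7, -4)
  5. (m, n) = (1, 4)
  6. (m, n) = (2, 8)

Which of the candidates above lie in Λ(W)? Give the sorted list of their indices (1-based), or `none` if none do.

λ' = (2−√8)/2 ≈ -0.414214.
candidate 1: (m,n)=(-3,-4) → π∥ = -3-4·λ ≈ -12.656854, π⊥ = -3-4·λ' ≈ -1.343146 ∈ [-1.5, -0.5) ⇒ IN Λ
candidate 2: (m,n)=(-4,-5) → π∥ = -4-5·λ ≈ -16.071068, π⊥ = -4-5·λ' ≈ -1.928932 ∉ [-1.5, -0.5) ⇒ out
candidate 3: (m,n)=(-2,-6) → π∥ = -2-6·λ ≈ -16.485281, π⊥ = -2-6·λ' ≈ 0.485281 ∉ [-1.5, -0.5) ⇒ out
candidate 4: (m,n)=(-7,-4) → π∥ = -7-4·λ ≈ -16.656854, π⊥ = -7-4·λ' ≈ -5.343146 ∉ [-1.5, -0.5) ⇒ out
candidate 5: (m,n)=(1,4) → π∥ = 1+4·λ ≈ 10.656854, π⊥ = 1+4·λ' ≈ -0.656854 ∈ [-1.5, -0.5) ⇒ IN Λ
candidate 6: (m,n)=(2,8) → π∥ = 2+8·λ ≈ 21.313708, π⊥ = 2+8·λ' ≈ -1.313708 ∈ [-1.5, -0.5) ⇒ IN Λ

1, 5, 6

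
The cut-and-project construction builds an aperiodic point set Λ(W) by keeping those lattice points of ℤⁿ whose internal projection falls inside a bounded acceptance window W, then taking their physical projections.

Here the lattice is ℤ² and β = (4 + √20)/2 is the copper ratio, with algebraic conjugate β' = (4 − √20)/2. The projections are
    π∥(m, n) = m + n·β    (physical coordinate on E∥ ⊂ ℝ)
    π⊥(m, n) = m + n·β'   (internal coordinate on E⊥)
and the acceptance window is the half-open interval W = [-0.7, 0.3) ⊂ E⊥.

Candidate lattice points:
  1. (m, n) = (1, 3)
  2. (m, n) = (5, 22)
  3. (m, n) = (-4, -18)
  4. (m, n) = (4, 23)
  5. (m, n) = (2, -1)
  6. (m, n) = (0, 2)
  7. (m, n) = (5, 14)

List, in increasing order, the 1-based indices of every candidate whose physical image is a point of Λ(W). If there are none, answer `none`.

1, 2, 3, 6

Compute β' = (4−√20)/2 = -0.2361, so π⊥(m,n) = m -0.2361·n.
[1] lift (1,3): star map gives 0.2918; window check -0.7 ≤ 0.2918 < 0.3 is true → IN Λ
[2] lift (5,22): star map gives -0.1935; window check -0.7 ≤ -0.1935 < 0.3 is true → IN Λ
[3] lift (-4,-18): star map gives 0.2492; window check -0.7 ≤ 0.2492 < 0.3 is true → IN Λ
[4] lift (4,23): star map gives -1.4296; window check -0.7 ≤ -1.4296 < 0.3 is false → out
[5] lift (2,-1): star map gives 2.2361; window check -0.7 ≤ 2.2361 < 0.3 is false → out
[6] lift (0,2): star map gives -0.4721; window check -0.7 ≤ -0.4721 < 0.3 is true → IN Λ
[7] lift (5,14): star map gives 1.6950; window check -0.7 ≤ 1.6950 < 0.3 is false → out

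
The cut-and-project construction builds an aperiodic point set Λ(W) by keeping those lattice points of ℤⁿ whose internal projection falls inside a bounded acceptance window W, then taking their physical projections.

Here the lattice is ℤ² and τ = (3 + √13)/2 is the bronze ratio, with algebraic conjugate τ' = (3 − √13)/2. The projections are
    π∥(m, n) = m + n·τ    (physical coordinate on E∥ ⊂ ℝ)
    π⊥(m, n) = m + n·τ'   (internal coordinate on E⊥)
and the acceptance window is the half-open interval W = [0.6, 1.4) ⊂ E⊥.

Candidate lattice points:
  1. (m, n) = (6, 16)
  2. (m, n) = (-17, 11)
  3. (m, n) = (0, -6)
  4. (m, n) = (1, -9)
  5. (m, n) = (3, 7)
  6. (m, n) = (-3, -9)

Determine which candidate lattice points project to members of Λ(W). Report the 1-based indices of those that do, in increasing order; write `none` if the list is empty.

1, 5

τ' = (3−√13)/2 ≈ -0.302776.
candidate 1: (m,n)=(6,16) → π∥ = 6+16·τ ≈ 58.844410, π⊥ = 6+16·τ' ≈ 1.155590 ∈ [0.6, 1.4) ⇒ IN Λ
candidate 2: (m,n)=(-17,11) → π∥ = -17+11·τ ≈ 19.330532, π⊥ = -17+11·τ' ≈ -20.330532 ∉ [0.6, 1.4) ⇒ out
candidate 3: (m,n)=(0,-6) → π∥ = 0-6·τ ≈ -19.816654, π⊥ = 0-6·τ' ≈ 1.816654 ∉ [0.6, 1.4) ⇒ out
candidate 4: (m,n)=(1,-9) → π∥ = 1-9·τ ≈ -28.724981, π⊥ = 1-9·τ' ≈ 3.724981 ∉ [0.6, 1.4) ⇒ out
candidate 5: (m,n)=(3,7) → π∥ = 3+7·τ ≈ 26.119429, π⊥ = 3+7·τ' ≈ 0.880571 ∈ [0.6, 1.4) ⇒ IN Λ
candidate 6: (m,n)=(-3,-9) → π∥ = -3-9·τ ≈ -32.724981, π⊥ = -3-9·τ' ≈ -0.275019 ∉ [0.6, 1.4) ⇒ out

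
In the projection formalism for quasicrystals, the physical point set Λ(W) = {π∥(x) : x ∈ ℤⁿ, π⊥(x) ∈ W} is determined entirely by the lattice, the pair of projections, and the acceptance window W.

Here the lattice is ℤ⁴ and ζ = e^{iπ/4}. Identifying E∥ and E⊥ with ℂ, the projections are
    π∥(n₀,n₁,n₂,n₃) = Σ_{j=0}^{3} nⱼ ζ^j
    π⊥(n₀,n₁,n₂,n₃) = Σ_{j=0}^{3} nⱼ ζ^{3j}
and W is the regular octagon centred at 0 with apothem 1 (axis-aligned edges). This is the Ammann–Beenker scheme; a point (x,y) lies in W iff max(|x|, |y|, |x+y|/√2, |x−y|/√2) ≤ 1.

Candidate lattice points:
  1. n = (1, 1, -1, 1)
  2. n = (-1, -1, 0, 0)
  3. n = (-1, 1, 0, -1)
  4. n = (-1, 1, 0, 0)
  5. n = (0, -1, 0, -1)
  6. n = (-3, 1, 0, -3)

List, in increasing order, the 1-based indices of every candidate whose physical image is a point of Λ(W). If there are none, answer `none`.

Internal map: ζ^{3j} for j=0..3 gives (1,0), (−√2/2,√2/2), (0,−1), (√2/2,√2/2).
#1 (1, 1, -1, 1): internal (1.0000, 2.4142); octagon support 2.4142 vs apothem 1 → ∉ W
#2 (-1, -1, 0, 0): internal (-0.2929, -0.7071); octagon support 0.7071 vs apothem 1 → ∈ W
#3 (-1, 1, 0, -1): internal (-2.4142, 0.0000); octagon support 2.4142 vs apothem 1 → ∉ W
#4 (-1, 1, 0, 0): internal (-1.7071, 0.7071); octagon support 1.7071 vs apothem 1 → ∉ W
#5 (0, -1, 0, -1): internal (0.0000, -1.4142); octagon support 1.4142 vs apothem 1 → ∉ W
#6 (-3, 1, 0, -3): internal (-5.8284, -1.4142); octagon support 5.8284 vs apothem 1 → ∉ W

2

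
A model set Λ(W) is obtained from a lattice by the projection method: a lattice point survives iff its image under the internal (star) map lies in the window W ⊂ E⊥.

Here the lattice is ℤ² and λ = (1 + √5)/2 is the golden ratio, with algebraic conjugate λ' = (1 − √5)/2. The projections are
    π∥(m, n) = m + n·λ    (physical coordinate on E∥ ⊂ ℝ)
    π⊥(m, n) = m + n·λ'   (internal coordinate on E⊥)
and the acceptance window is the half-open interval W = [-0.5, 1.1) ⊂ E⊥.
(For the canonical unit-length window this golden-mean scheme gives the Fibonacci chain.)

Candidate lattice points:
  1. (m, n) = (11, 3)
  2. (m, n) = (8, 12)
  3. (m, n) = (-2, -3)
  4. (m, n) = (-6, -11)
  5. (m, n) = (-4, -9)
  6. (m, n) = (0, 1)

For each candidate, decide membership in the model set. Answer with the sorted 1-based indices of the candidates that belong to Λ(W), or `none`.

2, 3, 4

Numerically λ ≈ 1.6180 and λ' = −1/λ ≈ -0.6180.
#1 (11,3): internal coord 11 + (3)·λ' = +9.1459; +9.1459 ∉ [-0.5, 1.1) → out
#2 (8,12): internal coord 8 + (12)·λ' = +0.5836; +0.5836 ∈ [-0.5, 1.1) → IN Λ
#3 (-2,-3): internal coord -2 + (-3)·λ' = -0.1459; -0.1459 ∈ [-0.5, 1.1) → IN Λ
#4 (-6,-11): internal coord -6 + (-11)·λ' = +0.7984; +0.7984 ∈ [-0.5, 1.1) → IN Λ
#5 (-4,-9): internal coord -4 + (-9)·λ' = +1.5623; +1.5623 ∉ [-0.5, 1.1) → out
#6 (0,1): internal coord 0 + (1)·λ' = -0.6180; -0.6180 ∉ [-0.5, 1.1) → out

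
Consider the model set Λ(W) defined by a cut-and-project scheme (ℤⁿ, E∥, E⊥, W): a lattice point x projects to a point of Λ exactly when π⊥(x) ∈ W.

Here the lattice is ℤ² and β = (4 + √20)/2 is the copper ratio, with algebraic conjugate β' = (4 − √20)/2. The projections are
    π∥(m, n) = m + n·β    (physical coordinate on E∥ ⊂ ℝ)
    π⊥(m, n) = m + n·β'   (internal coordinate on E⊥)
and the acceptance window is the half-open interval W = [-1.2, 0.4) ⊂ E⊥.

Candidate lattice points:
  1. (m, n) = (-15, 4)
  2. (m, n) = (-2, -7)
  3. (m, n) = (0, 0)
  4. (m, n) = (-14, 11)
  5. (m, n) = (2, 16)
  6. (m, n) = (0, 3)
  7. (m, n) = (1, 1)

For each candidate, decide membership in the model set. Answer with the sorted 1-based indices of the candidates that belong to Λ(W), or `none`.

2, 3, 6

Numerically β ≈ 4.2361 and β' = −1/β ≈ -0.2361.
[1] lift (-15,4): star map gives -15.9443; window check -1.2 ≤ -15.9443 < 0.4 is false → out
[2] lift (-2,-7): star map gives -0.3475; window check -1.2 ≤ -0.3475 < 0.4 is true → IN Λ
[3] lift (0,0): star map gives 0.0000; window check -1.2 ≤ 0.0000 < 0.4 is true → IN Λ
[4] lift (-14,11): star map gives -16.5967; window check -1.2 ≤ -16.5967 < 0.4 is false → out
[5] lift (2,16): star map gives -1.7771; window check -1.2 ≤ -1.7771 < 0.4 is false → out
[6] lift (0,3): star map gives -0.7082; window check -1.2 ≤ -0.7082 < 0.4 is true → IN Λ
[7] lift (1,1): star map gives 0.7639; window check -1.2 ≤ 0.7639 < 0.4 is false → out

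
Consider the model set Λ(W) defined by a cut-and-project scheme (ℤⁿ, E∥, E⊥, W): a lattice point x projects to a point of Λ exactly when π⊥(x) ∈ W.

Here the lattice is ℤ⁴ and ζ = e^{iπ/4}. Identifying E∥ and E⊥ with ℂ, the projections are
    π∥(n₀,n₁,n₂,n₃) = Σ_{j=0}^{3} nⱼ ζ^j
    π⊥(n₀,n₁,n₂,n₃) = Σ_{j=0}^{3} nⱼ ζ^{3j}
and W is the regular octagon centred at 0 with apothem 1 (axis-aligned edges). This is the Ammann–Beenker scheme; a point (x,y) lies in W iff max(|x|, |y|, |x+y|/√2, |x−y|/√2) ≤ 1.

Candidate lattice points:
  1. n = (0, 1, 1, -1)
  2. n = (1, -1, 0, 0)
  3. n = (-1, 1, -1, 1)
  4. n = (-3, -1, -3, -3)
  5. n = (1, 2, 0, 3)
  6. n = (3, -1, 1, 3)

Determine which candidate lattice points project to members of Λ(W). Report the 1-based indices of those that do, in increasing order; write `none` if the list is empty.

none

π⊥(n) = n₀ + n₁ζ³ + n₂ζ⁶ + n₃ζ⁹ where ζ = e^{iπ/4}.
#1 (0, 1, 1, -1): internal (-1.41421, -1.00000); octagon support 1.70711 vs apothem 1 → ∉ W
#2 (1, -1, 0, 0): internal (1.70711, -0.70711); octagon support 1.70711 vs apothem 1 → ∉ W
#3 (-1, 1, -1, 1): internal (-1.00000, 2.41421); octagon support 2.41421 vs apothem 1 → ∉ W
#4 (-3, -1, -3, -3): internal (-4.41421, 0.17157); octagon support 4.41421 vs apothem 1 → ∉ W
#5 (1, 2, 0, 3): internal (1.70711, 3.53553); octagon support 3.70711 vs apothem 1 → ∉ W
#6 (3, -1, 1, 3): internal (5.82843, 0.41421); octagon support 5.82843 vs apothem 1 → ∉ W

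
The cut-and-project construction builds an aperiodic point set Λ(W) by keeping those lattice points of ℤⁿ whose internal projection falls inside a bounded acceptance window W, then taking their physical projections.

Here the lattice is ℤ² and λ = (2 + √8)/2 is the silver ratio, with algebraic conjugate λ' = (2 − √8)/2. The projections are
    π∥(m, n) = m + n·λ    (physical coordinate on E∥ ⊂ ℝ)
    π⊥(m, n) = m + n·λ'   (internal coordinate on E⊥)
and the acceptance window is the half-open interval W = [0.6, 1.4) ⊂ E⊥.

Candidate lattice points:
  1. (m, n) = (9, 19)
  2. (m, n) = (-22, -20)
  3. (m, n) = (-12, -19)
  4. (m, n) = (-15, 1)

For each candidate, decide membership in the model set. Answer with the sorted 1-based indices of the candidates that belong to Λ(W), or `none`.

1

Compute λ' = (2−√8)/2 = -0.4142, so π⊥(m,n) = m -0.4142·n.
candidate 1: (m,n)=(9,19) → π∥ = 9+19·λ ≈ 54.8701, π⊥ = 9+19·λ' ≈ 1.1299 ∈ [0.6, 1.4) ⇒ IN Λ
candidate 2: (m,n)=(-22,-20) → π∥ = -22-20·λ ≈ -70.2843, π⊥ = -22-20·λ' ≈ -13.7157 ∉ [0.6, 1.4) ⇒ out
candidate 3: (m,n)=(-12,-19) → π∥ = -12-19·λ ≈ -57.8701, π⊥ = -12-19·λ' ≈ -4.1299 ∉ [0.6, 1.4) ⇒ out
candidate 4: (m,n)=(-15,1) → π∥ = -15+1·λ ≈ -12.5858, π⊥ = -15+1·λ' ≈ -15.4142 ∉ [0.6, 1.4) ⇒ out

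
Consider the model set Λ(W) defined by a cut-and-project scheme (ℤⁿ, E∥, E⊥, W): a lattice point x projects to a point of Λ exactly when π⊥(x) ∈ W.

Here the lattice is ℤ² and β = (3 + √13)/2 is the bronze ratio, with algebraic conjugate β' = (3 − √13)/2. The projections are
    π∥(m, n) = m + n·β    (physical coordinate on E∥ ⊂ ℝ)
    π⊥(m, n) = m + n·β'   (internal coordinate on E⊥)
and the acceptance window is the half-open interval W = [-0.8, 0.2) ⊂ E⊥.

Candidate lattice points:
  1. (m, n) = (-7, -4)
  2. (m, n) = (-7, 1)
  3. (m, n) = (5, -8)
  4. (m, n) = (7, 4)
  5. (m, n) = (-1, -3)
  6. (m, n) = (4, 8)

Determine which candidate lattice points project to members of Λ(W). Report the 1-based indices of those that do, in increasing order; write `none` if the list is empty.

5

Compute β' = (3−√13)/2 = -0.3028, so π⊥(m,n) = m -0.3028·n.
[1] lift (-7,-4): star map gives -5.7889; window check -0.8 ≤ -5.7889 < 0.2 is false → out
[2] lift (-7,1): star map gives -7.3028; window check -0.8 ≤ -7.3028 < 0.2 is false → out
[3] lift (5,-8): star map gives 7.4222; window check -0.8 ≤ 7.4222 < 0.2 is false → out
[4] lift (7,4): star map gives 5.7889; window check -0.8 ≤ 5.7889 < 0.2 is false → out
[5] lift (-1,-3): star map gives -0.0917; window check -0.8 ≤ -0.0917 < 0.2 is true → IN Λ
[6] lift (4,8): star map gives 1.5778; window check -0.8 ≤ 1.5778 < 0.2 is false → out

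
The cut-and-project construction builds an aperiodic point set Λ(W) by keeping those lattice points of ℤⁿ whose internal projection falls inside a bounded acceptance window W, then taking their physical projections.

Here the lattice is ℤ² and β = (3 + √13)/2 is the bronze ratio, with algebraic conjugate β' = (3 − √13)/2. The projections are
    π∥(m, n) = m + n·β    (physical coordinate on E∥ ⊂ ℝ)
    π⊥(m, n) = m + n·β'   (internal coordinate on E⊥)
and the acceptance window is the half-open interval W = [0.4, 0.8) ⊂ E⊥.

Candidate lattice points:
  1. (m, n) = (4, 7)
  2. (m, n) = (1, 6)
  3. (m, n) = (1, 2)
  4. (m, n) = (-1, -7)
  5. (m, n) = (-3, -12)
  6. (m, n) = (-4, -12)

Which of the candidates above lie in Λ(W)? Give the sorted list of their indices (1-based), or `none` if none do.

Compute β' = (3−√13)/2 = -0.3028, so π⊥(m,n) = m -0.3028·n.
candidate 1: (m,n)=(4,7) → π∥ = 4+7·β ≈ 27.1194, π⊥ = 4+7·β' ≈ 1.8806 ∉ [0.4, 0.8) ⇒ out
candidate 2: (m,n)=(1,6) → π∥ = 1+6·β ≈ 20.8167, π⊥ = 1+6·β' ≈ -0.8167 ∉ [0.4, 0.8) ⇒ out
candidate 3: (m,n)=(1,2) → π∥ = 1+2·β ≈ 7.6056, π⊥ = 1+2·β' ≈ 0.3944 ∉ [0.4, 0.8) ⇒ out
candidate 4: (m,n)=(-1,-7) → π∥ = -1-7·β ≈ -24.1194, π⊥ = -1-7·β' ≈ 1.1194 ∉ [0.4, 0.8) ⇒ out
candidate 5: (m,n)=(-3,-12) → π∥ = -3-12·β ≈ -42.6333, π⊥ = -3-12·β' ≈ 0.6333 ∈ [0.4, 0.8) ⇒ IN Λ
candidate 6: (m,n)=(-4,-12) → π∥ = -4-12·β ≈ -43.6333, π⊥ = -4-12·β' ≈ -0.3667 ∉ [0.4, 0.8) ⇒ out

5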